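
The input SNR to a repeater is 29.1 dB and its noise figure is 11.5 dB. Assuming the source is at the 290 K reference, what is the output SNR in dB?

17.6 dB

By definition F = SNR_in/SNR_out, so in dB: SNR_out = SNR_in − NF
SNR_out = 29.1 − 11.5 = 17.6 dB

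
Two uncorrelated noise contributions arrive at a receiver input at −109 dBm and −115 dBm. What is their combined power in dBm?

−108.0 dBm

Convert to linear, add, convert back:
P₁ = 1.26×10⁻¹⁴ W, P₂ = 3.16×10⁻¹⁵ W
P_tot = 1.58×10⁻¹⁴ W → 10 log₁₀(P_tot / 10⁻³) = −108.0 dBm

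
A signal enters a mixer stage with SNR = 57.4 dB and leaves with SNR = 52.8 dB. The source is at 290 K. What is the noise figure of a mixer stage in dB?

NF (dB) = SNR_in(dB) − SNR_out(dB) when the source is at T₀
NF = 57.4 − 52.8 = 4.6 dB

4.6 dB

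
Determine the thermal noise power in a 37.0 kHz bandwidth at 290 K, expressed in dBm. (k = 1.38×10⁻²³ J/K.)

−128.3 dBm

P_n = kTB = 1.38×10⁻²³ × 290 × 3.70×10⁴ = 1.48×10⁻¹⁶ W
In dBm: 10 log₁₀(1.48×10⁻¹⁶ / 10⁻³) = −128.3 dBm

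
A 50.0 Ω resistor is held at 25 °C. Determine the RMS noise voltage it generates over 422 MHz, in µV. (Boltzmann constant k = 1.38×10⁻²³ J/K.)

T = 25 °C + 273.15 = 298.15 K
V_n = √(4kTRB)
4kTRB = 4 × 1.38×10⁻²³ × 298.15 × 5.00×10¹ × 4.22×10⁸ = 3.47×10⁻¹⁰ V²
V_n = √(3.47×10⁻¹⁰) = 1.86×10⁻⁵ V = 18.6 µV

18.6 µV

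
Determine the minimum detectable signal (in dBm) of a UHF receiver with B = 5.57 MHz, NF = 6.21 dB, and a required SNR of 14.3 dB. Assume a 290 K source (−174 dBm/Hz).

−86.0 dBm

Sensitivity = −174 + 10 log₁₀(B) + NF + SNR_min
= −174 + 67.46 + 6.21 + 14.3
= −86.03 dBm → −86.0 dBm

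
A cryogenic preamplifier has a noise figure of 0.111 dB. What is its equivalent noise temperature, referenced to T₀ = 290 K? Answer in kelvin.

F = 10^(0.111/10) = 1.02589
T_e = (F − 1)·T₀ = (1.02589 − 1) × 290 = 7.51 K

7.51 K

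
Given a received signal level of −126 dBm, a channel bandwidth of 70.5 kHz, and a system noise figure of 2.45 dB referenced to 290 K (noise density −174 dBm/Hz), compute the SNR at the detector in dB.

−2.9 dB

Noise floor: N = −174 + 10 log₁₀(B) + NF
10 log₁₀(7.05×10⁴) = 48.48 dB
N = −174 + 48.48 + 2.45 = −123.07 dBm
SNR = P_sig − N = −126 − (−123.07) = −2.93 dB → −2.9 dB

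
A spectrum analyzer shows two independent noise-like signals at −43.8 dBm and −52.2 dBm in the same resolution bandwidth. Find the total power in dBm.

−43.2 dBm

Convert to linear, add, convert back:
P₁ = 4.17×10⁻⁸ W, P₂ = 6.03×10⁻⁹ W
P_tot = 4.77×10⁻⁸ W → 10 log₁₀(P_tot / 10⁻³) = −43.2 dBm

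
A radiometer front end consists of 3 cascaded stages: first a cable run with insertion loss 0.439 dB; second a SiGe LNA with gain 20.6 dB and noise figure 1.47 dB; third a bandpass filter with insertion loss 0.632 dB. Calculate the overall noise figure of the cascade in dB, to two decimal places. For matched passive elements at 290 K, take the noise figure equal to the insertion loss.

Convert to linear (a loss of L dB is a gain of −L dB): F_i = 10^(NF_i/10), G_i = 10^(G_i,dB/10)
  Stage 1: F_1 = 10^(0.439/10) = 1.106, G_1 = 10^(−0.439/10) = 0.9039
  Stage 2: F_2 = 10^(1.47/10) = 1.403, G_2 = 10^(20.6/10) = 114.8
  Stage 3: F_3 = 10^(0.632/10) = 1.157, G_3 = 10^(−0.632/10) = 0.8646
Friis cascade:
  F = 1.106 + (1.403 − 1)/0.9039 + (1.157 − 1)/103.8 = 1.554
NF = 10 log₁₀(1.554) = 1.91 dB

1.91 dB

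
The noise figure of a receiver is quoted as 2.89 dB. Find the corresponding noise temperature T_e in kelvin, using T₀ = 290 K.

F = 10^(2.89/10) = 1.94536
T_e = (F − 1)·T₀ = (1.94536 − 1) × 290 = 274 K

274 K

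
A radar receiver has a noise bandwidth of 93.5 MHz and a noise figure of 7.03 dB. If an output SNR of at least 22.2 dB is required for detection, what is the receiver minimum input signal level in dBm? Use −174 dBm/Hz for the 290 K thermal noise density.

−65.1 dBm

Sensitivity = −174 + 10 log₁₀(B) + NF + SNR_min
= −174 + 79.71 + 7.03 + 22.2
= −65.06 dBm → −65.1 dBm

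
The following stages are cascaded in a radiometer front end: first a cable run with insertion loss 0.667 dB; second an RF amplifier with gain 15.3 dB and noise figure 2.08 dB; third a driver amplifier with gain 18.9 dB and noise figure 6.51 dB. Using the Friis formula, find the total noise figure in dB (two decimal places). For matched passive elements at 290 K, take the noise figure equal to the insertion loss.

3.01 dB

Convert to linear (a loss of L dB is a gain of −L dB): F_i = 10^(NF_i/10), G_i = 10^(G_i,dB/10)
  Stage 1: F_1 = 10^(0.667/10) = 1.166, G_1 = 10^(−0.667/10) = 0.8576
  Stage 2: F_2 = 10^(2.08/10) = 1.614, G_2 = 10^(15.3/10) = 33.88
  Stage 3: F_3 = 10^(6.51/10) = 4.477, G_3 = 10^(18.9/10) = 77.62
Friis cascade:
  F = 1.166 + (1.614 − 1)/0.8576 + (4.477 − 1)/29.06 = 2.002
NF = 10 log₁₀(2.002) = 3.01 dB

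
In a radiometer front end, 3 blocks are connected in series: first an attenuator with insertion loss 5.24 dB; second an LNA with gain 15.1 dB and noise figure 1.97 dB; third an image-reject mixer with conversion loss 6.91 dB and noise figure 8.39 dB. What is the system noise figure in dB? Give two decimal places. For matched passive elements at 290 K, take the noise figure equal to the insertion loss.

Convert to linear (a loss of L dB is a gain of −L dB): F_i = 10^(NF_i/10), G_i = 10^(G_i,dB/10)
  Stage 1: F_1 = 10^(5.24/10) = 3.342, G_1 = 10^(−5.24/10) = 0.2992
  Stage 2: F_2 = 10^(1.97/10) = 1.574, G_2 = 10^(15.1/10) = 32.36
  Stage 3: F_3 = 10^(8.39/10) = 6.902, G_3 = 10^(−6.91/10) = 0.2037
Friis cascade:
  F = 3.342 + (1.574 − 1)/0.2992 + (6.902 − 1)/9.683 = 5.870
NF = 10 log₁₀(5.870) = 7.69 dB

7.69 dB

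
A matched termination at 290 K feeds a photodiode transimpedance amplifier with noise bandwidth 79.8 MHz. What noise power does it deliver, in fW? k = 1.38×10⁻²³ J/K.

319 fW

P_n = kTB = 1.38×10⁻²³ × 290 × 7.98×10⁷ = 3.19×10⁻¹³ W = 319 fW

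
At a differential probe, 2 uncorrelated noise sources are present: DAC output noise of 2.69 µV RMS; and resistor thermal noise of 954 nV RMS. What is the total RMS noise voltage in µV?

2.85 µV

Uncorrelated sources add in power (mean-square): V_tot = √(ΣV_i²)
V_tot = √[(2.69×10⁻⁶)² + (9.54×10⁻⁷)²] = 2.85×10⁻⁶ V = 2.85 µV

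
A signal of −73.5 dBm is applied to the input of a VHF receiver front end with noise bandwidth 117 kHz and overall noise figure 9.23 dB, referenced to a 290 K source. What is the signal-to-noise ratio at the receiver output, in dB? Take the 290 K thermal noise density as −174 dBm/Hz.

Noise floor: N = −174 + 10 log₁₀(B) + NF
10 log₁₀(1.17×10⁵) = 50.68 dB
N = −174 + 50.68 + 9.23 = −114.09 dBm
SNR = P_sig − N = −73.5 − (−114.09) = 40.59 dB → 40.6 dB

40.6 dB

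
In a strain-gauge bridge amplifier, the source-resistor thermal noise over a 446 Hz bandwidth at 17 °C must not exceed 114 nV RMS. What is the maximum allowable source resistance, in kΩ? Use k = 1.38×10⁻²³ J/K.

1.82 kΩ

T = 17 °C + 273.15 = 290.15 K
Johnson–Nyquist: V_n = √(4kTRB) ⇒ R = V_n² / (4kTB)
4kTB = 4 × 1.38×10⁻²³ × 290.15 × 4.46×10² = 7.14×10⁻¹⁸
R = (1.14×10⁻⁷)² / 7.14×10⁻¹⁸ = 1.82×10³ Ω = 1.82 kΩ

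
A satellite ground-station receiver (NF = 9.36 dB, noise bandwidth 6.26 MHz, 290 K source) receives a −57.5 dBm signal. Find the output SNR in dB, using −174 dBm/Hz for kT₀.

Noise floor: N = −174 + 10 log₁₀(B) + NF
10 log₁₀(6.26×10⁶) = 67.97 dB
N = −174 + 67.97 + 9.36 = −96.67 dBm
SNR = P_sig − N = −57.5 − (−96.67) = 39.17 dB → 39.2 dB

39.2 dB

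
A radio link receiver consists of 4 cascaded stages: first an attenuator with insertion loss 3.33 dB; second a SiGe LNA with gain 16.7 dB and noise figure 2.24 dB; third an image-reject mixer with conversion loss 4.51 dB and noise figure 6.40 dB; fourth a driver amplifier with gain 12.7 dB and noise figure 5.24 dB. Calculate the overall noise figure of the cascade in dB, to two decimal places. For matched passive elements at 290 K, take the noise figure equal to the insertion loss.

6.09 dB

Convert to linear (a loss of L dB is a gain of −L dB): F_i = 10^(NF_i/10), G_i = 10^(G_i,dB/10)
  Stage 1: F_1 = 10^(3.33/10) = 2.153, G_1 = 10^(−3.33/10) = 0.4645
  Stage 2: F_2 = 10^(2.24/10) = 1.675, G_2 = 10^(16.7/10) = 46.77
  Stage 3: F_3 = 10^(6.40/10) = 4.365, G_3 = 10^(−4.51/10) = 0.3540
  Stage 4: F_4 = 10^(5.24/10) = 3.342, G_4 = 10^(12.7/10) = 18.62
Friis cascade:
  F = 2.153 + (1.675 − 1)/0.4645 + (4.365 − 1)/21.73 + (3.342 − 1)/7.691 = 4.065
NF = 10 log₁₀(4.065) = 6.09 dB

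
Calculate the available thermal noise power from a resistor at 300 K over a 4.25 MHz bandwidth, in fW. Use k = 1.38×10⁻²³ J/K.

17.6 fW

P_n = kTB = 1.38×10⁻²³ × 300 × 4.25×10⁶ = 1.76×10⁻¹⁴ W = 17.6 fW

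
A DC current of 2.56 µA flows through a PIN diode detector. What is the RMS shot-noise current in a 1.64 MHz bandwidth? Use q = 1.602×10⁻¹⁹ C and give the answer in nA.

1.16 nA

I_n = √(2qI·B)
2qI·B = 2 × 1.602×10⁻¹⁹ × 2.56×10⁻⁶ × 1.64×10⁶ = 1.35×10⁻¹⁸ A²
I_n = √(1.35×10⁻¹⁸) = 1.16×10⁻⁹ A = 1.16 nA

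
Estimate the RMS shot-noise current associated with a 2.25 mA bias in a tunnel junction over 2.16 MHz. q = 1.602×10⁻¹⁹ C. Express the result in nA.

I_n = √(2qI·B)
2qI·B = 2 × 1.602×10⁻¹⁹ × 2.25×10⁻³ × 2.16×10⁶ = 1.56×10⁻¹⁵ A²
I_n = √(1.56×10⁻¹⁵) = 3.95×10⁻⁸ A = 39.5 nA

39.5 nA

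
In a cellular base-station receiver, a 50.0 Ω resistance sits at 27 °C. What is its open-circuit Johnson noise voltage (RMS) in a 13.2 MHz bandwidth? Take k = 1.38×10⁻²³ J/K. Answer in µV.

3.31 µV

T = 27 °C + 273.15 = 300.15 K
V_n = √(4kTRB)
4kTRB = 4 × 1.38×10⁻²³ × 300.15 × 5.00×10¹ × 1.32×10⁷ = 1.09×10⁻¹¹ V²
V_n = √(1.09×10⁻¹¹) = 3.31×10⁻⁶ V = 3.31 µV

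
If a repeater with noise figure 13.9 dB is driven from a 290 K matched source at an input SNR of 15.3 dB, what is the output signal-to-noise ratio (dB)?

By definition F = SNR_in/SNR_out, so in dB: SNR_out = SNR_in − NF
SNR_out = 15.3 − 13.9 = 1.4 dB

1.4 dB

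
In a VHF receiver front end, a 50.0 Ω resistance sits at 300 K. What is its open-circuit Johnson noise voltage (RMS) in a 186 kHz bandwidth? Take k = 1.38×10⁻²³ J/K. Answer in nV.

V_n = √(4kTRB)
4kTRB = 4 × 1.38×10⁻²³ × 300 × 5.00×10¹ × 1.86×10⁵ = 1.54×10⁻¹³ V²
V_n = √(1.54×10⁻¹³) = 3.92×10⁻⁷ V = 392 nV

392 nV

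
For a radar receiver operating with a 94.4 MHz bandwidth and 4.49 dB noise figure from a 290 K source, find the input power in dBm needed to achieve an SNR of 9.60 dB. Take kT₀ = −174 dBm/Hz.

−80.2 dBm

Sensitivity = −174 + 10 log₁₀(B) + NF + SNR_min
= −174 + 79.75 + 4.49 + 9.60
= −80.16 dBm → −80.2 dBm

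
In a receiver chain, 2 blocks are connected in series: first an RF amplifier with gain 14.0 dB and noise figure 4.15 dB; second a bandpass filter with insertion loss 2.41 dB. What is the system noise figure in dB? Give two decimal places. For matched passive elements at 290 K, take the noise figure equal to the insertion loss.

Convert to linear (a loss of L dB is a gain of −L dB): F_i = 10^(NF_i/10), G_i = 10^(G_i,dB/10)
  Stage 1: F_1 = 10^(4.15/10) = 2.600, G_1 = 10^(14.0/10) = 25.12
  Stage 2: F_2 = 10^(2.41/10) = 1.742, G_2 = 10^(−2.41/10) = 0.5741
Friis cascade:
  F = 2.600 + (1.742 − 1)/25.12 = 2.630
NF = 10 log₁₀(2.630) = 4.20 dB

4.20 dB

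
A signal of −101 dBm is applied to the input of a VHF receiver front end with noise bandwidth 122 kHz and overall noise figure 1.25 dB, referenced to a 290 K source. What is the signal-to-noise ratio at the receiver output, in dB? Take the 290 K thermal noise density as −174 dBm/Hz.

Noise floor: N = −174 + 10 log₁₀(B) + NF
10 log₁₀(1.22×10⁵) = 50.86 dB
N = −174 + 50.86 + 1.25 = −121.89 dBm
SNR = P_sig − N = −101 − (−121.89) = 20.89 dB → 20.9 dB

20.9 dB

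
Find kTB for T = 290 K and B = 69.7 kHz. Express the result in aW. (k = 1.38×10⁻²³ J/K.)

279 aW

P_n = kTB = 1.38×10⁻²³ × 290 × 6.97×10⁴ = 2.79×10⁻¹⁶ W = 279 aW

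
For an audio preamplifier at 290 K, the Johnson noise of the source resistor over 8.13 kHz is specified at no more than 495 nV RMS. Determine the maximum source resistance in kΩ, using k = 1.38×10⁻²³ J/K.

1.88 kΩ

Johnson–Nyquist: V_n = √(4kTRB) ⇒ R = V_n² / (4kTB)
4kTB = 4 × 1.38×10⁻²³ × 290 × 8.13×10³ = 1.30×10⁻¹⁶
R = (4.95×10⁻⁷)² / 1.30×10⁻¹⁶ = 1.88×10³ Ω = 1.88 kΩ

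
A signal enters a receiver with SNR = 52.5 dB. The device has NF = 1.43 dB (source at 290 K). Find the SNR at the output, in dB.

51.07 dB

By definition F = SNR_in/SNR_out, so in dB: SNR_out = SNR_in − NF
SNR_out = 52.5 − 1.43 = 51.07 dB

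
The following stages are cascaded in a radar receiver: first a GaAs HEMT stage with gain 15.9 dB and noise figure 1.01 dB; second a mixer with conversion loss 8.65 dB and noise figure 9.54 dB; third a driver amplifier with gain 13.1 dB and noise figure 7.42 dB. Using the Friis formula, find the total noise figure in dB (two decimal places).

Convert to linear (a loss of L dB is a gain of −L dB): F_i = 10^(NF_i/10), G_i = 10^(G_i,dB/10)
  Stage 1: F_1 = 10^(1.01/10) = 1.262, G_1 = 10^(15.9/10) = 38.90
  Stage 2: F_2 = 10^(9.54/10) = 8.995, G_2 = 10^(−8.65/10) = 0.1365
  Stage 3: F_3 = 10^(7.42/10) = 5.521, G_3 = 10^(13.1/10) = 20.42
Friis cascade:
  F = 1.262 + (8.995 − 1)/38.90 + (5.521 − 1)/5.309 = 2.319
NF = 10 log₁₀(2.319) = 3.65 dB

3.65 dB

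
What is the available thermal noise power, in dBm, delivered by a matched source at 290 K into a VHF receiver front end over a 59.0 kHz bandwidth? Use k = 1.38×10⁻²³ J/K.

P_n = kTB = 1.38×10⁻²³ × 290 × 5.90×10⁴ = 2.36×10⁻¹⁶ W
In dBm: 10 log₁₀(2.36×10⁻¹⁶ / 10⁻³) = −126.3 dBm

−126.3 dBm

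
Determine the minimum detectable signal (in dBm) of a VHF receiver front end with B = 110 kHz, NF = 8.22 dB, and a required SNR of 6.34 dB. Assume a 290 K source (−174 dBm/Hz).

−109.0 dBm

Sensitivity = −174 + 10 log₁₀(B) + NF + SNR_min
= −174 + 50.41 + 8.22 + 6.34
= −109.03 dBm → −109.0 dBm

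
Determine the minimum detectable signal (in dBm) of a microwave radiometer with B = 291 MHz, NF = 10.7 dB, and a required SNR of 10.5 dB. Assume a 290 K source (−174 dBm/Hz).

−68.2 dBm

Sensitivity = −174 + 10 log₁₀(B) + NF + SNR_min
= −174 + 84.64 + 10.7 + 10.5
= −68.16 dBm → −68.2 dBm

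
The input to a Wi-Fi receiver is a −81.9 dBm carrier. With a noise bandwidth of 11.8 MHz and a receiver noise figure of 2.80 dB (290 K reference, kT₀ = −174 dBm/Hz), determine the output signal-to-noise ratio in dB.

18.6 dB

Noise floor: N = −174 + 10 log₁₀(B) + NF
10 log₁₀(1.18×10⁷) = 70.72 dB
N = −174 + 70.72 + 2.80 = −100.48 dBm
SNR = P_sig − N = −81.9 − (−100.48) = 18.58 dB → 18.6 dB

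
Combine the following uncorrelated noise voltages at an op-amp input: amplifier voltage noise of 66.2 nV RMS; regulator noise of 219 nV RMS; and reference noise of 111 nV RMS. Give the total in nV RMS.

254 nV

Uncorrelated sources add in power (mean-square): V_tot = √(ΣV_i²)
V_tot = √[(6.62×10⁻⁸)² + (2.19×10⁻⁷)² + (1.11×10⁻⁷)²] = 2.54×10⁻⁷ V = 254 nV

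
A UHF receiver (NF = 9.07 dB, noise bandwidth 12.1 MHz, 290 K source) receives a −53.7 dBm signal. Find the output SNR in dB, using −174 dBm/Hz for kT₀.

40.4 dB

Noise floor: N = −174 + 10 log₁₀(B) + NF
10 log₁₀(1.21×10⁷) = 70.83 dB
N = −174 + 70.83 + 9.07 = −94.10 dBm
SNR = P_sig − N = −53.7 − (−94.10) = 40.40 dB → 40.4 dB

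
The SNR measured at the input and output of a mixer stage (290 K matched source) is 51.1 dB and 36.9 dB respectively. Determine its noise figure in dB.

14.2 dB

NF (dB) = SNR_in(dB) − SNR_out(dB) when the source is at T₀
NF = 51.1 − 36.9 = 14.2 dB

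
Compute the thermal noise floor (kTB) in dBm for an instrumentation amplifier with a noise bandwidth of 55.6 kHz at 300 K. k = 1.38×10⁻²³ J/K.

−126.4 dBm

P_n = kTB = 1.38×10⁻²³ × 300 × 5.56×10⁴ = 2.30×10⁻¹⁶ W
In dBm: 10 log₁₀(2.30×10⁻¹⁶ / 10⁻³) = −126.4 dBm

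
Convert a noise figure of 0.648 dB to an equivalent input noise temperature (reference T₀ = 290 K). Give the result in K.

46.7 K

F = 10^(0.648/10) = 1.16091
T_e = (F − 1)·T₀ = (1.16091 − 1) × 290 = 46.7 K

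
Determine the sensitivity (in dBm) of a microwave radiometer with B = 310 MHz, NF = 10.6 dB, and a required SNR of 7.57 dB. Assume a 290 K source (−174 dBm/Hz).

−70.9 dBm

Sensitivity = −174 + 10 log₁₀(B) + NF + SNR_min
= −174 + 84.91 + 10.6 + 7.57
= −70.92 dBm → −70.9 dBm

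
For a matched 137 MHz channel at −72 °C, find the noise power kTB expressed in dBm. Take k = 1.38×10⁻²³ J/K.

−94.2 dBm

T = −72 °C + 273.15 = 201.15 K
P_n = kTB = 1.38×10⁻²³ × 201.15 × 1.37×10⁸ = 3.80×10⁻¹³ W
In dBm: 10 log₁₀(3.80×10⁻¹³ / 10⁻³) = −94.2 dBm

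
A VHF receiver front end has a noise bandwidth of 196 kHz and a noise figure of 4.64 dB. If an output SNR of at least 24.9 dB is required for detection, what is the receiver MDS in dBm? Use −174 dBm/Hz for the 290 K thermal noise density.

−91.5 dBm

Sensitivity = −174 + 10 log₁₀(B) + NF + SNR_min
= −174 + 52.92 + 4.64 + 24.9
= −91.54 dBm → −91.5 dBm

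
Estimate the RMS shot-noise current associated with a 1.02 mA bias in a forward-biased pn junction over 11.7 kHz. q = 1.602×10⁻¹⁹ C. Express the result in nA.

I_n = √(2qI·B)
2qI·B = 2 × 1.602×10⁻¹⁹ × 1.02×10⁻³ × 1.17×10⁴ = 3.82×10⁻¹⁸ A²
I_n = √(3.82×10⁻¹⁸) = 1.96×10⁻⁹ A = 1.96 nA

1.96 nA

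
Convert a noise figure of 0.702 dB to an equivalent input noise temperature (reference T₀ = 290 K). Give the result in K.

F = 10^(0.702/10) = 1.17544
T_e = (F − 1)·T₀ = (1.17544 − 1) × 290 = 50.9 K

50.9 K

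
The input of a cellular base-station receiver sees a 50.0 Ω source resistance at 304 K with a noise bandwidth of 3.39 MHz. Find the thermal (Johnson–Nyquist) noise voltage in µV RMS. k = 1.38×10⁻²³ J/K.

1.69 µV

V_n = √(4kTRB)
4kTRB = 4 × 1.38×10⁻²³ × 304 × 5.00×10¹ × 3.39×10⁶ = 2.84×10⁻¹² V²
V_n = √(2.84×10⁻¹²) = 1.69×10⁻⁶ V = 1.69 µV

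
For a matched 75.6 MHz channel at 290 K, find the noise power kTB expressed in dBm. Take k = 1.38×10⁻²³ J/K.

−95.2 dBm

P_n = kTB = 1.38×10⁻²³ × 290 × 7.56×10⁷ = 3.03×10⁻¹³ W
In dBm: 10 log₁₀(3.03×10⁻¹³ / 10⁻³) = −95.2 dBm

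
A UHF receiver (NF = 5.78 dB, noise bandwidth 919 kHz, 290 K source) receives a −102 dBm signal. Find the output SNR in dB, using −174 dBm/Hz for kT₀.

6.6 dB

Noise floor: N = −174 + 10 log₁₀(B) + NF
10 log₁₀(9.19×10⁵) = 59.63 dB
N = −174 + 59.63 + 5.78 = −108.59 dBm
SNR = P_sig − N = −102 − (−108.59) = 6.59 dB → 6.6 dB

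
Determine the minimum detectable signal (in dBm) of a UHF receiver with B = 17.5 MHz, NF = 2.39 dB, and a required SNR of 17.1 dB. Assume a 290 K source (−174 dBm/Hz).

−82.1 dBm

Sensitivity = −174 + 10 log₁₀(B) + NF + SNR_min
= −174 + 72.43 + 2.39 + 17.1
= −82.08 dBm → −82.1 dBm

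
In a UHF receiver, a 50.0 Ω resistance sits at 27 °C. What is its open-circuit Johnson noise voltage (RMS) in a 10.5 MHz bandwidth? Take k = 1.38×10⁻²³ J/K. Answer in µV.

2.95 µV

T = 27 °C + 273.15 = 300.15 K
V_n = √(4kTRB)
4kTRB = 4 × 1.38×10⁻²³ × 300.15 × 5.00×10¹ × 1.05×10⁷ = 8.70×10⁻¹² V²
V_n = √(8.70×10⁻¹²) = 2.95×10⁻⁶ V = 2.95 µV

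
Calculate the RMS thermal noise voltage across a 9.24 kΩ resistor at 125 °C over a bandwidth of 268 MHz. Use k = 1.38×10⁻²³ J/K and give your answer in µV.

T = 125 °C + 273.15 = 398.15 K
V_n = √(4kTRB)
4kTRB = 4 × 1.38×10⁻²³ × 398.15 × 9.24×10³ × 2.68×10⁸ = 5.44×10⁻⁸ V²
V_n = √(5.44×10⁻⁸) = 2.33×10⁻⁴ V = 233 µV

233 µV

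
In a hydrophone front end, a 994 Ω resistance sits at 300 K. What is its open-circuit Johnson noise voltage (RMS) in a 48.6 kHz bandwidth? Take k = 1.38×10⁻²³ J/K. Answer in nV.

V_n = √(4kTRB)
4kTRB = 4 × 1.38×10⁻²³ × 300 × 9.94×10² × 4.86×10⁴ = 8.00×10⁻¹³ V²
V_n = √(8.00×10⁻¹³) = 8.94×10⁻⁷ V = 894 nV

894 nV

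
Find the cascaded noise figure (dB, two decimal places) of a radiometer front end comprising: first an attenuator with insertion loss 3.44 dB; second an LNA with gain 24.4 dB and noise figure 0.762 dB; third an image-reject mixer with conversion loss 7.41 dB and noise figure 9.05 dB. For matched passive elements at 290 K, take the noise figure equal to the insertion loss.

Convert to linear (a loss of L dB is a gain of −L dB): F_i = 10^(NF_i/10), G_i = 10^(G_i,dB/10)
  Stage 1: F_1 = 10^(3.44/10) = 2.208, G_1 = 10^(−3.44/10) = 0.4529
  Stage 2: F_2 = 10^(0.762/10) = 1.192, G_2 = 10^(24.4/10) = 275.4
  Stage 3: F_3 = 10^(9.05/10) = 8.035, G_3 = 10^(−7.41/10) = 0.1816
Friis cascade:
  F = 2.208 + (1.192 − 1)/0.4529 + (8.035 − 1)/124.7 = 2.688
NF = 10 log₁₀(2.688) = 4.29 dB

4.29 dB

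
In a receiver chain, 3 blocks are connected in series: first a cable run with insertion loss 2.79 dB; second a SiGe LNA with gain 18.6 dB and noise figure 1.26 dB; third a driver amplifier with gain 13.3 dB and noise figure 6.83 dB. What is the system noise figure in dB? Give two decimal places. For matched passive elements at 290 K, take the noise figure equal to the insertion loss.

Convert to linear (a loss of L dB is a gain of −L dB): F_i = 10^(NF_i/10), G_i = 10^(G_i,dB/10)
  Stage 1: F_1 = 10^(2.79/10) = 1.901, G_1 = 10^(−2.79/10) = 0.5260
  Stage 2: F_2 = 10^(1.26/10) = 1.337, G_2 = 10^(18.6/10) = 72.44
  Stage 3: F_3 = 10^(6.83/10) = 4.819, G_3 = 10^(13.3/10) = 21.38
Friis cascade:
  F = 1.901 + (1.337 − 1)/0.5260 + (4.819 − 1)/38.11 = 2.641
NF = 10 log₁₀(2.641) = 4.22 dB

4.22 dB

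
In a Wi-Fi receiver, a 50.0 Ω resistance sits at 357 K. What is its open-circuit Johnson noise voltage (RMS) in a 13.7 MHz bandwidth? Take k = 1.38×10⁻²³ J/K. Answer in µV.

V_n = √(4kTRB)
4kTRB = 4 × 1.38×10⁻²³ × 357 × 5.00×10¹ × 1.37×10⁷ = 1.35×10⁻¹¹ V²
V_n = √(1.35×10⁻¹¹) = 3.67×10⁻⁶ V = 3.67 µV

3.67 µV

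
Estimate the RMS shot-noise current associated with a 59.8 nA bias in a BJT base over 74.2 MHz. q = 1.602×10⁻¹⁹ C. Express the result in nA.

1.19 nA

I_n = √(2qI·B)
2qI·B = 2 × 1.602×10⁻¹⁹ × 5.98×10⁻⁸ × 7.42×10⁷ = 1.42×10⁻¹⁸ A²
I_n = √(1.42×10⁻¹⁸) = 1.19×10⁻⁹ A = 1.19 nA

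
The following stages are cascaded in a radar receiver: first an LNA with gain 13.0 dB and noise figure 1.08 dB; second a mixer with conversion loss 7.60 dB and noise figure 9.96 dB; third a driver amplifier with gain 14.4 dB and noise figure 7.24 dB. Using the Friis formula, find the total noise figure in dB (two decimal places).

Convert to linear (a loss of L dB is a gain of −L dB): F_i = 10^(NF_i/10), G_i = 10^(G_i,dB/10)
  Stage 1: F_1 = 10^(1.08/10) = 1.282, G_1 = 10^(13.0/10) = 19.95
  Stage 2: F_2 = 10^(9.96/10) = 9.908, G_2 = 10^(−7.60/10) = 0.1738
  Stage 3: F_3 = 10^(7.24/10) = 5.297, G_3 = 10^(14.4/10) = 27.54
Friis cascade:
  F = 1.282 + (9.908 − 1)/19.95 + (5.297 − 1)/3.467 = 2.968
NF = 10 log₁₀(2.968) = 4.72 dB

4.72 dB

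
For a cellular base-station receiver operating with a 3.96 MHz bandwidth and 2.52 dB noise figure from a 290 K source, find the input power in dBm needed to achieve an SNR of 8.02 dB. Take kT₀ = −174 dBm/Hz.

−97.5 dBm

Sensitivity = −174 + 10 log₁₀(B) + NF + SNR_min
= −174 + 65.98 + 2.52 + 8.02
= −97.48 dBm → −97.5 dBm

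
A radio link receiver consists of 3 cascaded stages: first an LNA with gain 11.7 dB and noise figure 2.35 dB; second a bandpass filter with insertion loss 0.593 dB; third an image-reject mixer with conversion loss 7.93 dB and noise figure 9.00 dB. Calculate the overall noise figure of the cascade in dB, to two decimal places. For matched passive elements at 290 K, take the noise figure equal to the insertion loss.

Convert to linear (a loss of L dB is a gain of −L dB): F_i = 10^(NF_i/10), G_i = 10^(G_i,dB/10)
  Stage 1: F_1 = 10^(2.35/10) = 1.718, G_1 = 10^(11.7/10) = 14.79
  Stage 2: F_2 = 10^(0.593/10) = 1.146, G_2 = 10^(−0.593/10) = 0.8724
  Stage 3: F_3 = 10^(9.00/10) = 7.943, G_3 = 10^(−7.93/10) = 0.1611
Friis cascade:
  F = 1.718 + (1.146 − 1)/14.79 + (7.943 − 1)/12.90 = 2.266
NF = 10 log₁₀(2.266) = 3.55 dB

3.55 dB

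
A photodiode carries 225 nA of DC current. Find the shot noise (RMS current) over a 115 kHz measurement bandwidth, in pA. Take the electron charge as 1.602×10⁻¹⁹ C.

I_n = √(2qI·B)
2qI·B = 2 × 1.602×10⁻¹⁹ × 2.25×10⁻⁷ × 1.15×10⁵ = 8.29×10⁻²¹ A²
I_n = √(8.29×10⁻²¹) = 9.11×10⁻¹¹ A = 91.1 pA

91.1 pA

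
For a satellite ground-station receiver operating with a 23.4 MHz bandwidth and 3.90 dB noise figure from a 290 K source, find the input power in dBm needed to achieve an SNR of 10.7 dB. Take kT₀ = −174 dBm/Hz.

−85.7 dBm

Sensitivity = −174 + 10 log₁₀(B) + NF + SNR_min
= −174 + 73.69 + 3.90 + 10.7
= −85.71 dBm → −85.7 dBm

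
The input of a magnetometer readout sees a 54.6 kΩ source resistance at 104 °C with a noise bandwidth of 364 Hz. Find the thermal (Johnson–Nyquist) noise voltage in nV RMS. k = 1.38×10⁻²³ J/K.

643 nV

T = 104 °C + 273.15 = 377.15 K
V_n = √(4kTRB)
4kTRB = 4 × 1.38×10⁻²³ × 377.15 × 5.46×10⁴ × 3.64×10² = 4.14×10⁻¹³ V²
V_n = √(4.14×10⁻¹³) = 6.43×10⁻⁷ V = 643 nV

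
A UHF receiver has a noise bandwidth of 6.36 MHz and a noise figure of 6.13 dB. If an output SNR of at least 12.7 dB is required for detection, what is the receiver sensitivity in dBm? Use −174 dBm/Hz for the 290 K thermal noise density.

Sensitivity = −174 + 10 log₁₀(B) + NF + SNR_min
= −174 + 68.03 + 6.13 + 12.7
= −87.14 dBm → −87.1 dBm

−87.1 dBm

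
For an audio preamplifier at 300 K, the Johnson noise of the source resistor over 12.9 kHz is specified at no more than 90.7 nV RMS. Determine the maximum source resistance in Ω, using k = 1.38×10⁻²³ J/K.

Johnson–Nyquist: V_n = √(4kTRB) ⇒ R = V_n² / (4kTB)
4kTB = 4 × 1.38×10⁻²³ × 300 × 1.29×10⁴ = 2.14×10⁻¹⁶
R = (9.07×10⁻⁸)² / 2.14×10⁻¹⁶ = 3.85×10¹ Ω = 38.5 Ω

38.5 Ω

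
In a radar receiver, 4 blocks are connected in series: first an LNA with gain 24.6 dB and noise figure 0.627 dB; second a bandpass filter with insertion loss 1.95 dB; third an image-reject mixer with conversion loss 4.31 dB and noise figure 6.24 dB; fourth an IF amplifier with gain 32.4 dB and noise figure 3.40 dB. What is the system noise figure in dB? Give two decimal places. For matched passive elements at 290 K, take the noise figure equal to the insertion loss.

0.76 dB

Convert to linear (a loss of L dB is a gain of −L dB): F_i = 10^(NF_i/10), G_i = 10^(G_i,dB/10)
  Stage 1: F_1 = 10^(0.627/10) = 1.155, G_1 = 10^(24.6/10) = 288.4
  Stage 2: F_2 = 10^(1.95/10) = 1.567, G_2 = 10^(−1.95/10) = 0.6383
  Stage 3: F_3 = 10^(6.24/10) = 4.207, G_3 = 10^(−4.31/10) = 0.3707
  Stage 4: F_4 = 10^(3.40/10) = 2.188, G_4 = 10^(32.4/10) = 1738
Friis cascade:
  F = 1.155 + (1.567 − 1)/288.4 + (4.207 − 1)/184.1 + (2.188 − 1)/68.23 = 1.192
NF = 10 log₁₀(1.192) = 0.76 dB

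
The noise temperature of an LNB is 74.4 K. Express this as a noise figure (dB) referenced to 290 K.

F = 1 + T_e/T₀ = 1 + 74.4/290 = 1.25655
NF = 10 log₁₀(1.25655) = 0.992 dB

0.992 dB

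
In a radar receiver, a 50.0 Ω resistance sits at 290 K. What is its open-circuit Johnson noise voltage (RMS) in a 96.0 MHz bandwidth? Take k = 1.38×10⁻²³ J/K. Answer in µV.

8.77 µV

V_n = √(4kTRB)
4kTRB = 4 × 1.38×10⁻²³ × 290 × 5.00×10¹ × 9.60×10⁷ = 7.68×10⁻¹¹ V²
V_n = √(7.68×10⁻¹¹) = 8.77×10⁻⁶ V = 8.77 µV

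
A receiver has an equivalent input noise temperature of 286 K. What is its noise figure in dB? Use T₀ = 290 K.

2.98 dB

F = 1 + T_e/T₀ = 1 + 286/290 = 1.98621
NF = 10 log₁₀(1.98621) = 2.98 dB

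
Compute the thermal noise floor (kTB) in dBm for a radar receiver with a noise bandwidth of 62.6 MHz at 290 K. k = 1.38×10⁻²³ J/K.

P_n = kTB = 1.38×10⁻²³ × 290 × 6.26×10⁷ = 2.51×10⁻¹³ W
In dBm: 10 log₁₀(2.51×10⁻¹³ / 10⁻³) = −96.0 dBm

−96.0 dBm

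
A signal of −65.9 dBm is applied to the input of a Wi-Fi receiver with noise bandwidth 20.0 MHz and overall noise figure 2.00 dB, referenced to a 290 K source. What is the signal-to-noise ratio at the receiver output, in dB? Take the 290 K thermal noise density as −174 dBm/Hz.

33.1 dB

Noise floor: N = −174 + 10 log₁₀(B) + NF
10 log₁₀(2.00×10⁷) = 73.01 dB
N = −174 + 73.01 + 2.00 = −98.99 dBm
SNR = P_sig − N = −65.9 − (−98.99) = 33.09 dB → 33.1 dB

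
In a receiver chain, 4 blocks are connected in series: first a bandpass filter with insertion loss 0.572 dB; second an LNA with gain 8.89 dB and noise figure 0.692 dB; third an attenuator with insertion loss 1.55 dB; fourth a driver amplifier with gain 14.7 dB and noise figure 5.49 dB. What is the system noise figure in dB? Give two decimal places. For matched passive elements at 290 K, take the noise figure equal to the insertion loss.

Convert to linear (a loss of L dB is a gain of −L dB): F_i = 10^(NF_i/10), G_i = 10^(G_i,dB/10)
  Stage 1: F_1 = 10^(0.572/10) = 1.141, G_1 = 10^(−0.572/10) = 0.8766
  Stage 2: F_2 = 10^(0.692/10) = 1.173, G_2 = 10^(8.89/10) = 7.745
  Stage 3: F_3 = 10^(1.55/10) = 1.429, G_3 = 10^(−1.55/10) = 0.6998
  Stage 4: F_4 = 10^(5.49/10) = 3.540, G_4 = 10^(14.7/10) = 29.51
Friis cascade:
  F = 1.141 + (1.173 − 1)/0.8766 + (1.429 − 1)/6.789 + (3.540 − 1)/4.751 = 1.936
NF = 10 log₁₀(1.936) = 2.87 dB

2.87 dB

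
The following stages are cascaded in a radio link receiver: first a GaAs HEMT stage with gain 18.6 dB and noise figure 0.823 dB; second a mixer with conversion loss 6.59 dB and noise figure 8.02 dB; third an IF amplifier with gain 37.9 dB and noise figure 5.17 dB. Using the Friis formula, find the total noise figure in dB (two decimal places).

1.54 dB

Convert to linear (a loss of L dB is a gain of −L dB): F_i = 10^(NF_i/10), G_i = 10^(G_i,dB/10)
  Stage 1: F_1 = 10^(0.823/10) = 1.209, G_1 = 10^(18.6/10) = 72.44
  Stage 2: F_2 = 10^(8.02/10) = 6.339, G_2 = 10^(−6.59/10) = 0.2193
  Stage 3: F_3 = 10^(5.17/10) = 3.289, G_3 = 10^(37.9/10) = 6166
Friis cascade:
  F = 1.209 + (6.339 − 1)/72.44 + (3.289 − 1)/15.89 = 1.426
NF = 10 log₁₀(1.426) = 1.54 dB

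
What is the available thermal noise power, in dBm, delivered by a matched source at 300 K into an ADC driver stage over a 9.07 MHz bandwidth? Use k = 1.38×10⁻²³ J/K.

P_n = kTB = 1.38×10⁻²³ × 300 × 9.07×10⁶ = 3.75×10⁻¹⁴ W
In dBm: 10 log₁₀(3.75×10⁻¹⁴ / 10⁻³) = −104.3 dBm

−104.3 dBm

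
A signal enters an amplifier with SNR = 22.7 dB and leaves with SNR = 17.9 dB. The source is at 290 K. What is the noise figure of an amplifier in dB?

NF (dB) = SNR_in(dB) − SNR_out(dB) when the source is at T₀
NF = 22.7 − 17.9 = 4.8 dB

4.8 dB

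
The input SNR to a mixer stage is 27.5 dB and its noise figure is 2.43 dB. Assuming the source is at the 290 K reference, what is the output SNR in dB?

By definition F = SNR_in/SNR_out, so in dB: SNR_out = SNR_in − NF
SNR_out = 27.5 − 2.43 = 25.07 dB

25.07 dB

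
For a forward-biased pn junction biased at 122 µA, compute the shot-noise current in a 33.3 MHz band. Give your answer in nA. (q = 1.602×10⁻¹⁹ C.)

36.1 nA

I_n = √(2qI·B)
2qI·B = 2 × 1.602×10⁻¹⁹ × 1.22×10⁻⁴ × 3.33×10⁷ = 1.30×10⁻¹⁵ A²
I_n = √(1.30×10⁻¹⁵) = 3.61×10⁻⁸ A = 36.1 nA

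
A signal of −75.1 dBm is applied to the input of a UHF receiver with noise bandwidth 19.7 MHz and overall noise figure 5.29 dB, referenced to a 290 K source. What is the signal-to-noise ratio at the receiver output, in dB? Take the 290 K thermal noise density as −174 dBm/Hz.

Noise floor: N = −174 + 10 log₁₀(B) + NF
10 log₁₀(1.97×10⁷) = 72.94 dB
N = −174 + 72.94 + 5.29 = −95.77 dBm
SNR = P_sig − N = −75.1 − (−95.77) = 20.67 dB → 20.7 dB

20.7 dB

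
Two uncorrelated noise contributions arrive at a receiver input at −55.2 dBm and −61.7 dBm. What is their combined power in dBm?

−54.3 dBm

Convert to linear, add, convert back:
P₁ = 3.02×10⁻⁹ W, P₂ = 6.76×10⁻¹⁰ W
P_tot = 3.70×10⁻⁹ W → 10 log₁₀(P_tot / 10⁻³) = −54.3 dBm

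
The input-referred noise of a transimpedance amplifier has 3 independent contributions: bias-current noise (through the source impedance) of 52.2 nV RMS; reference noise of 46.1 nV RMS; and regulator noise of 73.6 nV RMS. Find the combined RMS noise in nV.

Uncorrelated sources add in power (mean-square): V_tot = √(ΣV_i²)
V_tot = √[(5.22×10⁻⁸)² + (4.61×10⁻⁸)² + (7.36×10⁻⁸)²] = 1.01×10⁻⁷ V = 101 nV

101 nV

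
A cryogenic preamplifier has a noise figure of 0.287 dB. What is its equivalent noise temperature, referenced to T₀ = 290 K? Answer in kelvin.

F = 10^(0.287/10) = 1.06832
T_e = (F − 1)·T₀ = (1.06832 − 1) × 290 = 19.8 K

19.8 K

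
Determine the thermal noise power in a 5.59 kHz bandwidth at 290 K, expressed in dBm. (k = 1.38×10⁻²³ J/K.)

−136.5 dBm

P_n = kTB = 1.38×10⁻²³ × 290 × 5.59×10³ = 2.24×10⁻¹⁷ W
In dBm: 10 log₁₀(2.24×10⁻¹⁷ / 10⁻³) = −136.5 dBm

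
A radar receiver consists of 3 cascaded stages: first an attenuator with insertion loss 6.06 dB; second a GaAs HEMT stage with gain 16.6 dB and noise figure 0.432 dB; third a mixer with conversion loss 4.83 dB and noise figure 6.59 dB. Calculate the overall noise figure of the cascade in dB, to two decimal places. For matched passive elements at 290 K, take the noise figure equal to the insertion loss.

Convert to linear (a loss of L dB is a gain of −L dB): F_i = 10^(NF_i/10), G_i = 10^(G_i,dB/10)
  Stage 1: F_1 = 10^(6.06/10) = 4.036, G_1 = 10^(−6.06/10) = 0.2477
  Stage 2: F_2 = 10^(0.432/10) = 1.105, G_2 = 10^(16.6/10) = 45.71
  Stage 3: F_3 = 10^(6.59/10) = 4.560, G_3 = 10^(−4.83/10) = 0.3289
Friis cascade:
  F = 4.036 + (1.105 − 1)/0.2477 + (4.560 − 1)/11.32 = 4.773
NF = 10 log₁₀(4.773) = 6.79 dB

6.79 dB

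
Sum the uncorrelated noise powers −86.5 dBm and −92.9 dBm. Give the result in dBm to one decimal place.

−85.6 dBm

Convert to linear, add, convert back:
P₁ = 2.24×10⁻¹² W, P₂ = 5.13×10⁻¹³ W
P_tot = 2.75×10⁻¹² W → 10 log₁₀(P_tot / 10⁻³) = −85.6 dBm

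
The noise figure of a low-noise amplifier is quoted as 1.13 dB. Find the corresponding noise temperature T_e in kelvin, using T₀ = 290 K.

F = 10^(1.13/10) = 1.29718
T_e = (F − 1)·T₀ = (1.29718 − 1) × 290 = 86.2 K

86.2 K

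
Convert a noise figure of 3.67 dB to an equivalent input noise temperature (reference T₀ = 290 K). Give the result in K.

F = 10^(3.67/10) = 2.32809
T_e = (F − 1)·T₀ = (2.32809 − 1) × 290 = 385 K

385 K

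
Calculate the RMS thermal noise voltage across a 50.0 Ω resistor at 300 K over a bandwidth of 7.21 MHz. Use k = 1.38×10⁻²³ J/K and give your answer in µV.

V_n = √(4kTRB)
4kTRB = 4 × 1.38×10⁻²³ × 300 × 5.00×10¹ × 7.21×10⁶ = 5.97×10⁻¹² V²
V_n = √(5.97×10⁻¹²) = 2.44×10⁻⁶ V = 2.44 µV

2.44 µV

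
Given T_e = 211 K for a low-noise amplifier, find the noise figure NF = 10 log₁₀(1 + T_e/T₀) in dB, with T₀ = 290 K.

2.37 dB

F = 1 + T_e/T₀ = 1 + 211/290 = 1.72759
NF = 10 log₁₀(1.72759) = 2.37 dB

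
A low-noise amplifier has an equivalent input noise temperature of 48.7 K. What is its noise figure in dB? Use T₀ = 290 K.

F = 1 + T_e/T₀ = 1 + 48.7/290 = 1.16793
NF = 10 log₁₀(1.16793) = 0.674 dB

0.674 dB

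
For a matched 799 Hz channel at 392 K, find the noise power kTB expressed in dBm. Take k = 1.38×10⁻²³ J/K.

P_n = kTB = 1.38×10⁻²³ × 392 × 7.99×10² = 4.32×10⁻¹⁸ W
In dBm: 10 log₁₀(4.32×10⁻¹⁸ / 10⁻³) = −143.6 dBm

−143.6 dBm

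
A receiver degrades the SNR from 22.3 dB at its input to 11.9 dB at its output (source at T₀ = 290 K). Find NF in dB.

10.4 dB

NF (dB) = SNR_in(dB) − SNR_out(dB) when the source is at T₀
NF = 22.3 − 11.9 = 10.4 dB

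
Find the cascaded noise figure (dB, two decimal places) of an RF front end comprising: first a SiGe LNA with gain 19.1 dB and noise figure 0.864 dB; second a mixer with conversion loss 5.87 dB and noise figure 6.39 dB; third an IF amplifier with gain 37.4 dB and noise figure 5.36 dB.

Convert to linear (a loss of L dB is a gain of −L dB): F_i = 10^(NF_i/10), G_i = 10^(G_i,dB/10)
  Stage 1: F_1 = 10^(0.864/10) = 1.220, G_1 = 10^(19.1/10) = 81.28
  Stage 2: F_2 = 10^(6.39/10) = 4.355, G_2 = 10^(−5.87/10) = 0.2588
  Stage 3: F_3 = 10^(5.36/10) = 3.436, G_3 = 10^(37.4/10) = 5495
Friis cascade:
  F = 1.220 + (4.355 − 1)/81.28 + (3.436 − 1)/21.04 = 1.377
NF = 10 log₁₀(1.377) = 1.39 dB

1.39 dB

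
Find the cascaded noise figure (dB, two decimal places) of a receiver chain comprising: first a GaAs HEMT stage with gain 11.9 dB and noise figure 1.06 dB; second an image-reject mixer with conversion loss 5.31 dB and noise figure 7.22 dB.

1.91 dB

Convert to linear (a loss of L dB is a gain of −L dB): F_i = 10^(NF_i/10), G_i = 10^(G_i,dB/10)
  Stage 1: F_1 = 10^(1.06/10) = 1.276, G_1 = 10^(11.9/10) = 15.49
  Stage 2: F_2 = 10^(7.22/10) = 5.272, G_2 = 10^(−5.31/10) = 0.2944
Friis cascade:
  F = 1.276 + (5.272 − 1)/15.49 = 1.552
NF = 10 log₁₀(1.552) = 1.91 dB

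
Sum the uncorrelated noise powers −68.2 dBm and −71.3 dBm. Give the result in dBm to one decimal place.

−66.5 dBm

Convert to linear, add, convert back:
P₁ = 1.51×10⁻¹⁰ W, P₂ = 7.41×10⁻¹¹ W
P_tot = 2.25×10⁻¹⁰ W → 10 log₁₀(P_tot / 10⁻³) = −66.5 dBm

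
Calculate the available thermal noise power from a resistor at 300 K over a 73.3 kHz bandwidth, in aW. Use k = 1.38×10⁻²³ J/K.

303 aW

P_n = kTB = 1.38×10⁻²³ × 300 × 7.33×10⁴ = 3.03×10⁻¹⁶ W = 303 aW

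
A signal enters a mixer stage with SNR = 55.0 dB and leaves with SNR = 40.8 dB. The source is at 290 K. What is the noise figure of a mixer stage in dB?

14.2 dB

NF (dB) = SNR_in(dB) − SNR_out(dB) when the source is at T₀
NF = 55.0 − 40.8 = 14.2 dB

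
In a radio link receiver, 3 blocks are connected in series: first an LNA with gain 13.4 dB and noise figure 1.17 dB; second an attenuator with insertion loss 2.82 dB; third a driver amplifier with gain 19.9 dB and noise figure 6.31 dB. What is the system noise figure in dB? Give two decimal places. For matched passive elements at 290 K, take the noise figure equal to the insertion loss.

Convert to linear (a loss of L dB is a gain of −L dB): F_i = 10^(NF_i/10), G_i = 10^(G_i,dB/10)
  Stage 1: F_1 = 10^(1.17/10) = 1.309, G_1 = 10^(13.4/10) = 21.88
  Stage 2: F_2 = 10^(2.82/10) = 1.914, G_2 = 10^(−2.82/10) = 0.5224
  Stage 3: F_3 = 10^(6.31/10) = 4.276, G_3 = 10^(19.9/10) = 97.72
Friis cascade:
  F = 1.309 + (1.914 − 1)/21.88 + (4.276 − 1)/11.43 = 1.638
NF = 10 log₁₀(1.638) = 2.14 dB

2.14 dB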